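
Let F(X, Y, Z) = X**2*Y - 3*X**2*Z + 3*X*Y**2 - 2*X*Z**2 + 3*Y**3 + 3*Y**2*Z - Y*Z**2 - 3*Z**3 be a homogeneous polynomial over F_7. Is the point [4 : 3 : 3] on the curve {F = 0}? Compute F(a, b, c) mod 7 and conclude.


F(4,3,3) ≡ 1 (mod 7); P is NOT on the curve.

Evaluate F(4, 3, 3) term-by-term (mod 7).
  X**2*Y ↦ 1·16·3·1 = 48
  -3*X**2*Z ↦ -3·16·1·3 = -144
  3*X*Y**2 ↦ 3·4·9·1 = 108
  -2*X*Z**2 ↦ -2·4·1·9 = -72
  3*Y**3 ↦ 3·1·27·1 = 81
  3*Y**2*Z ↦ 3·1·9·3 = 81
  -Y*Z**2 ↦ -1·1·3·9 = -27
  -3*Z**3 ↦ -3·1·1·27 = -81
Sum: F(4, 3, 3) = (48) + (-144) + (108) + (-72) + (81) + (81) + (-27) + (-81) = -6.
Reducing mod 7: -6 ≡ 1 (mod 7).
Since F(a, b, c) ≡ 1 ≠ 0 (mod 7), P does NOT lie on the curve.


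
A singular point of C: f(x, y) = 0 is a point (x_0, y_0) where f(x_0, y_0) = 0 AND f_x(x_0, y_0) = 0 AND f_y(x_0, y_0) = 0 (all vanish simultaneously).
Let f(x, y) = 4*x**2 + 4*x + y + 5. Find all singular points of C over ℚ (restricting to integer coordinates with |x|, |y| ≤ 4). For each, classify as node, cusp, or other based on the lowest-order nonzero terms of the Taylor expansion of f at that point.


No singular points in the scanned grid; C is smooth there.

Compute partial derivatives:
  f_x = 8*x + 4.
  f_y = 1.
f_y = 1 is a nonzero constant, so f_y never vanishes: no point (x, y) can satisfy f = f_x = f_y = 0. In particular no (x, y) ∈ {−4, ..., 4}² is singular; the curve is smooth.


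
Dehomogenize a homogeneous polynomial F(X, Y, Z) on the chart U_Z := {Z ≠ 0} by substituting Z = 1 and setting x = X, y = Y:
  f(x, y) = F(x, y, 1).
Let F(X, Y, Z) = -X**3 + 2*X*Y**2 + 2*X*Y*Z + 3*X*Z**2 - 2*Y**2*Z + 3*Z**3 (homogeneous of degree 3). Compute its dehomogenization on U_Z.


f(x, y) = -x**3 + 2*x*y**2 + 2*x*y + 3*x - 2*y**2 + 3

On U_Z we set Z = 1. Each monomial c·X^i·Y^j·Z^k in F becomes c·x^i·y^j·1^k = c·x^i·y^j.
Substituting Z = 1: F(X, Y, 1) = -x**3 + 2*x*y**2 + 2*x*y + 3*x - 2*y**2 + 3.
Note: deg(f) ≤ deg(F) = 3; strict inequality happens when F is divisible by Z (lost terms).


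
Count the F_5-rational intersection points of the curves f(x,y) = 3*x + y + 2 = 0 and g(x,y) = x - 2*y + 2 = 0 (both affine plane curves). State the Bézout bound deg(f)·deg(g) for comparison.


Common zeros: {(2, 2)}; count = 1; Bézout bound = 1.

deg(f) = 1, deg(g) = 1, so Bézout bound = 1.
Scan x ∈ F_5. For each x, list the y ∈ F_5 with f(x, y) ≡ 0 and those with g(x, y) ≡ 0 (mod 5); the common zeros in that column are the intersection.
  x = 0: f ≡ 0 at y ∈ {3}; g ≡ 0 at y ∈ {1}; common: ∅.
  x = 1: f ≡ 0 at y ∈ {0}; g ≡ 0 at y ∈ {4}; common: ∅.
  x = 2: f ≡ 0 at y ∈ {2}; g ≡ 0 at y ∈ {2}; common: {2}.
  x = 3: f ≡ 0 at y ∈ {4}; g ≡ 0 at y ∈ {0}; common: ∅.
  x = 4: f ≡ 0 at y ∈ {1}; g ≡ 0 at y ∈ {3}; common: ∅.
Collecting: common zeros = {(2, 2)}, so the count is 1.
Comparison with the Bézout bound: 1 ≤ 1 = deg(f)·deg(g), as expected for curves with no common component (the bound is attained).


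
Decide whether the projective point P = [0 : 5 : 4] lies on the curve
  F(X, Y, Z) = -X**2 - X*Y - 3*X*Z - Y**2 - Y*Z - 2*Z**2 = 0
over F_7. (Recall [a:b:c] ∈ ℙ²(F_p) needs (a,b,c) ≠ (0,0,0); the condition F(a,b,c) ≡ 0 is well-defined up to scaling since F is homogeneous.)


F(0,5,4) ≡ 0 (mod 7); P is on the curve.

Evaluate F(0, 5, 4) term-by-term (mod 7).
  -X**2 ↦ -1·0·1·1 = 0
  -X*Y ↦ -1·0·5·1 = 0
  -3*X*Z ↦ -3·0·1·4 = 0
  -Y**2 ↦ -1·1·25·1 = -25
  -Y*Z ↦ -1·1·5·4 = -20
  -2*Z**2 ↦ -2·1·1·16 = -32
Sum: F(0, 5, 4) = (0) + (0) + (0) + (-25) + (-20) + (-32) = -77.
Reducing mod 7: -77 ≡ 0 (mod 7).
Since F(a, b, c) ≡ 0 (mod 7), P lies on the curve.


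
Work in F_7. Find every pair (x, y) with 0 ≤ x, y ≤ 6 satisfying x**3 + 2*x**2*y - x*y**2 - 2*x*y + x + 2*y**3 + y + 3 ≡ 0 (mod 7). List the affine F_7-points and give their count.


Affine F_7-points: {(0, 2), (0, 6), (1, 1), (2, 5), (3, 2), (3, 5), (5, 0), (6, 5)}; count = 8.

For each of the 49 pairs (x, y) ∈ F_7², evaluate f(x, y) mod 7. Record the zeros.
  x = 0: [0↦3, 1↦6, 2↦0, 3↦4, 4↦2, 5↦6, 6↦0]  zeros at y ∈ {2, 6}
  x = 1: [0↦5, 1↦0, 2↦5, 3↦4, 4↦2, 5↦4, 6↦1]  zeros at y ∈ {1}
  x = 2: [0↦6, 1↦4, 2↦3, 3↦1, 4↦3, 5↦0, 6↦4]  zeros at y ∈ {5}
  x = 3: [0↦5, 1↦3, 2↦0, 3↦1, 4↦4, 5↦0, 6↦1]  zeros at y ∈ {2, 5}
  x = 4: [0↦1, 1↦3, 2↦2, 3↦3, 4↦4, 5↦3, 6↦5]  zeros at y ∈ ∅
  x = 5: [0↦0, 1↦3, 2↦1, 3↦6, 4↦2, 5↦1, 6↦1]  zeros at y ∈ {0}
  x = 6: [0↦1, 1↦2, 2↦3, 3↦2, 4↦4, 5↦0, 6↦2]  zeros at y ∈ {5}
Collecting zeros: affine points = {(0, 2), (0, 6), (1, 1), (2, 5), (3, 2), (3, 5), (5, 0), (6, 5)}.
Total count |C(F_7)_aff| = 8.


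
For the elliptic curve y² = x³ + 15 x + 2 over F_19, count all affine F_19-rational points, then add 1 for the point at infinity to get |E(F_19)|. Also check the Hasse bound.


Affine points = {(3, 6), (3, 13), (6, 2), (6, 17), (8, 8), (8, 11), (9, 7), (9, 12), (11, 4), (11, 15), (13, 0), (14, 7), (14, 12), (15, 7), (15, 12), (16, 5), (16, 14), (18, 9), (18, 10)}; affine count = 19; |E(F_19)| = 20.

Discriminant check: Δ ∝ 4a³ + 27b² = 4·15³ + 27·2² = 4·3375 + 27·4 ≡ 4 (mod 19). Nonzero ⇒ E is nonsingular.
For each x ∈ F_19, compute rhs = x³ + 15·x + 2 mod 19, then count y ∈ F_19 with y² ≡ rhs.
  x = 0: rhs = 2, matching y values: none (0 points).
  x = 1: rhs = 18, matching y values: none (0 points).
  x = 2: rhs = 2, matching y values: none (0 points).
  x = 3: rhs = 17, matching y values: 6, 13 (2 points).
  x = 4: rhs = 12, matching y values: none (0 points).
  x = 5: rhs = 12, matching y values: none (0 points).
  x = 6: rhs = 4, matching y values: 2, 17 (2 points).
  x = 7: rhs = 13, matching y values: none (0 points).
  x = 8: rhs = 7, matching y values: 8, 11 (2 points).
  x = 9: rhs = 11, matching y values: 7, 12 (2 points).
  x = 10: rhs = 12, matching y values: none (0 points).
  x = 11: rhs = 16, matching y values: 4, 15 (2 points).
  x = 12: rhs = 10, matching y values: none (0 points).
  x = 13: rhs = 0, matching y values: 0 (1 points).
  x = 14: rhs = 11, matching y values: 7, 12 (2 points).
  x = 15: rhs = 11, matching y values: 7, 12 (2 points).
  x = 16: rhs = 6, matching y values: 5, 14 (2 points).
  x = 17: rhs = 2, matching y values: none (0 points).
  x = 18: rhs = 5, matching y values: 9, 10 (2 points).
Total affine count: 19.
Full point count |E(F_19)| = 19 + 1 = 20.
Hasse bound: |20 − (19+1)| = |0| = 0 ≤ 2√19 ≈ 8.7178 ✓.


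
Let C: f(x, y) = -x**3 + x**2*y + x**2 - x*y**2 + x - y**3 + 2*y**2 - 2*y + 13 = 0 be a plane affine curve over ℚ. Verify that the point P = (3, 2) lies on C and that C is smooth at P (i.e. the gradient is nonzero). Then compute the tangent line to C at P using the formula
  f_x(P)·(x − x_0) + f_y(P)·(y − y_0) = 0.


Tangent line at P: -12*x - 9*y + 54 = 0.

Step 1: f(3, 2) = 0, so P lies on C.
Step 2: partial derivatives
  f_x(x, y) = -3*x**2 + 2*x*y + 2*x - y**2 + 1, f_y(x, y) = x**2 - 2*x*y - 3*y**2 + 4*y - 2.
  f_x(P) = -12, f_y(P) = -9 (gradient nonzero, so P is smooth).
Step 3: tangent line at P: -12·(x − 3) + -9·(y − 2) = 0.
Expanding: -12*x - 9*y + 54 = 0.


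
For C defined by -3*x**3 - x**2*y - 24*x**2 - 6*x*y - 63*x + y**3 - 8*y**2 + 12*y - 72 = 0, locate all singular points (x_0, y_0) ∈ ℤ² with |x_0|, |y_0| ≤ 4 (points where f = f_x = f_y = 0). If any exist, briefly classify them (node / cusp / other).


Singular points: {(-3, 3)}; classification: cusp.

Compute partial derivatives:
  f_x = -9*x**2 - 2*x*y - 48*x - 6*y - 63.
  f_y = -x**2 - 6*x + 3*y**2 - 16*y + 12.
Scan x_0 ∈ {−4, ..., 4}. For each x_0, f_y(x_0, y) is a polynomial in y; find its integer roots y ∈ {−4, ..., 4}, then test f_x and f at those candidates.
  x = -4: f_y(-4, y) = 3*y**2 - 16*y + 20; vanishes at y ∈ {2}. (-4, 2): f_x = -11 ≠ 0.
  x = -3: f_y(-3, y) = 3*y**2 - 16*y + 21; vanishes at y ∈ {3}. (-3, 3): f_x = 0, f = 0 — SINGULAR.
  x = -2: f_y(-2, y) = 3*y**2 - 16*y + 20; vanishes at y ∈ {2}. (-2, 2): f_x = -7 ≠ 0.
  x = -1: f_y(-1, y) = 3*y**2 - 16*y + 17; no integer root y with |y| ≤ 4.
  x = 0: f_y(0, y) = 3*y**2 - 16*y + 12; no integer root y with |y| ≤ 4.
  x = 1: f_y(1, y) = 3*y**2 - 16*y + 5; no integer root y with |y| ≤ 4.
  x = 2: f_y(2, y) = 3*y**2 - 16*y - 4; no integer root y with |y| ≤ 4.
  x = 3: f_y(3, y) = 3*y**2 - 16*y - 15; no integer root y with |y| ≤ 4.
  x = 4: f_y(4, y) = 3*y**2 - 16*y - 28; no integer root y with |y| ≤ 4.
Only singular point on the grid: (-3, 3).
Classify: substitute x = -3 + u, y = 3 + v and expand: f = -3*u**3 - u**2*v + v**3 + v**2.
No constant or linear terms (consistent with a singular point). Quadratic part: v**2. Cubic part: -3*u**3 - u**2*v + v**3.
The quadratic part v**2 is a perfect square, so there is a single (double) tangent line v = 0, i.e. y = 3. Restricting the cubic part to that line (v = 0) leaves -3*u**3 ≠ 0, so f is not divisible by v and the branch is v² ≈ 3*u**3 to lowest order — this is a cusp.
Classification: cusp.


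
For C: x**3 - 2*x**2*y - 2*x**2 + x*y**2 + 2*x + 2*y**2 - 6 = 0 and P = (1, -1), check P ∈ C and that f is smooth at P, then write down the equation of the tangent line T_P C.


Tangent line at P: 6*x - 8*y - 14 = 0.

Step 1: f(1, -1) = 0, so P lies on C.
Step 2: partial derivatives
  f_x(x, y) = 3*x**2 - 4*x*y - 4*x + y**2 + 2, f_y(x, y) = -2*x**2 + 2*x*y + 4*y.
  f_x(P) = 6, f_y(P) = -8 (gradient nonzero, so P is smooth).
Step 3: tangent line at P: 6·(x − 1) + -8·(y − -1) = 0.
Expanding: 6*x - 8*y - 14 = 0.


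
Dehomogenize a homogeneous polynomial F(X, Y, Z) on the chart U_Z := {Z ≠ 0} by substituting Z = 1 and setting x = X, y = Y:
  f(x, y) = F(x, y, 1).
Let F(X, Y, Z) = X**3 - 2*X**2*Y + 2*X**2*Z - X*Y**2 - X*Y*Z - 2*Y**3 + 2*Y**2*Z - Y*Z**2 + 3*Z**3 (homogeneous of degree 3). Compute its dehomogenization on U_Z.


f(x, y) = x**3 - 2*x**2*y + 2*x**2 - x*y**2 - x*y - 2*y**3 + 2*y**2 - y + 3

On U_Z we set Z = 1. Each monomial c·X^i·Y^j·Z^k in F becomes c·x^i·y^j·1^k = c·x^i·y^j.
Substituting Z = 1: F(X, Y, 1) = x**3 - 2*x**2*y + 2*x**2 - x*y**2 - x*y - 2*y**3 + 2*y**2 - y + 3.
Note: deg(f) ≤ deg(F) = 3; strict inequality happens when F is divisible by Z (lost terms).


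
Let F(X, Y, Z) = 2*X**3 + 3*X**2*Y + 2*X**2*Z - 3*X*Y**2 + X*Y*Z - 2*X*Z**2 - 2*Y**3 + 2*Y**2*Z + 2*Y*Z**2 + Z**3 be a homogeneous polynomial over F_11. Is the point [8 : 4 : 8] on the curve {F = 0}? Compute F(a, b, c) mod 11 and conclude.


F(8,4,8) ≡ 0 (mod 11); P is on the curve.

Evaluate F(8, 4, 8) term-by-term (mod 11).
  2*X**3 ↦ 2·512·1·1 = 1024
  3*X**2*Y ↦ 3·64·4·1 = 768
  2*X**2*Z ↦ 2·64·1·8 = 1024
  -3*X*Y**2 ↦ -3·8·16·1 = -384
  X*Y*Z ↦ 1·8·4·8 = 256
  -2*X*Z**2 ↦ -2·8·1·64 = -1024
  -2*Y**3 ↦ -2·1·64·1 = -128
  2*Y**2*Z ↦ 2·1·16·8 = 256
  2*Y*Z**2 ↦ 2·1·4·64 = 512
  Z**3 ↦ 1·1·1·512 = 512
Sum: F(8, 4, 8) = (1024) + (768) + (1024) + (-384) + (256) + (-1024) + (-128) + (256) + (512) + (512) = 2816.
Reducing mod 11: 2816 ≡ 0 (mod 11).
Since F(a, b, c) ≡ 0 (mod 11), P lies on the curve.


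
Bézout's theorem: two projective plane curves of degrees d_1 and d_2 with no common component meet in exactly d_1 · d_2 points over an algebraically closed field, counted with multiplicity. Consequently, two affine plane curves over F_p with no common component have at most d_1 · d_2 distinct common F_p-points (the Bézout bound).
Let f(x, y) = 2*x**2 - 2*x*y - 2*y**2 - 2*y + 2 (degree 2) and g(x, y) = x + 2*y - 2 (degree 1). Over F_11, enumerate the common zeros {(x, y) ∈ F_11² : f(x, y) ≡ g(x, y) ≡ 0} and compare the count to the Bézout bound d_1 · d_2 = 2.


Common zeros: ∅; count = 0; Bézout bound = 2.

deg(f) = 2, deg(g) = 1, so Bézout bound = 2.
Scan x ∈ F_11. For each x, list the y ∈ F_11 with f(x, y) ≡ 0 and those with g(x, y) ≡ 0 (mod 11); the common zeros in that column are the intersection.
  x = 0: f ≡ 0 at y ∈ {3, 7}; g ≡ 0 at y ∈ {1}; common: ∅.
  x = 1: f ≡ 0 at y ∈ {4, 5}; g ≡ 0 at y ∈ {6}; common: ∅.
  x = 2: f ≡ 0 at y ∈ ∅; g ≡ 0 at y ∈ {0}; common: ∅.
  x = 3: f ≡ 0 at y ∈ {3, 4}; g ≡ 0 at y ∈ {5}; common: ∅.
  x = 4: f ≡ 0 at y ∈ {1, 5}; g ≡ 0 at y ∈ {10}; common: ∅.
  x = 5: f ≡ 0 at y ∈ ∅; g ≡ 0 at y ∈ {4}; common: ∅.
  x = 6: f ≡ 0 at y ∈ ∅; g ≡ 0 at y ∈ {9}; common: ∅.
  x = 7: f ≡ 0 at y ∈ {7}; g ≡ 0 at y ∈ {3}; common: ∅.
  x = 8: f ≡ 0 at y ∈ {1}; g ≡ 0 at y ∈ {8}; common: ∅.
  x = 9: f ≡ 0 at y ∈ ∅; g ≡ 0 at y ∈ {2}; common: ∅.
  x = 10: f ≡ 0 at y ∈ ∅; g ≡ 0 at y ∈ {7}; common: ∅.
Collecting: common zeros = ∅, so the count is 0.
Comparison with the Bézout bound: 0 ≤ 2 = deg(f)·deg(g), as expected for curves with no common component (the affine F_11-count falls short of the bound because intersections may lie at infinity, over extension fields, or carry multiplicity).


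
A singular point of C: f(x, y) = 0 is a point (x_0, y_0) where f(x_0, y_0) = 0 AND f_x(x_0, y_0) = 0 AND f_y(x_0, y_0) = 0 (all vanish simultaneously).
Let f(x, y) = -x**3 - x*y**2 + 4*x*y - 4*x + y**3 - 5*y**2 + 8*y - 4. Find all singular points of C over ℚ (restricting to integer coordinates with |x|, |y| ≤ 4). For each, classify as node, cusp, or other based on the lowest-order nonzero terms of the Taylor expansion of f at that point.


Singular points: {(0, 2)}; classification: cusp.

Compute partial derivatives:
  f_x = -3*x**2 - y**2 + 4*y - 4.
  f_y = -2*x*y + 4*x + 3*y**2 - 10*y + 8.
Scan x_0 ∈ {−4, ..., 4}. For each x_0, f_y(x_0, y) is a polynomial in y; find its integer roots y ∈ {−4, ..., 4}, then test f_x and f at those candidates.
  x = -4: f_y(-4, y) = 3*y**2 - 2*y - 8; vanishes at y ∈ {2}. (-4, 2): f_x = -48 ≠ 0.
  x = -3: f_y(-3, y) = 3*y**2 - 4*y - 4; vanishes at y ∈ {2}. (-3, 2): f_x = -27 ≠ 0.
  x = -2: f_y(-2, y) = 3*y**2 - 6*y; vanishes at y ∈ {0, 2}. (-2, 0): f_x = -16 ≠ 0; (-2, 2): f_x = -12 ≠ 0.
  x = -1: f_y(-1, y) = 3*y**2 - 8*y + 4; vanishes at y ∈ {2}. (-1, 2): f_x = -3 ≠ 0.
  x = 0: f_y(0, y) = 3*y**2 - 10*y + 8; vanishes at y ∈ {2}. (0, 2): f_x = 0, f = 0 — SINGULAR.
  x = 1: f_y(1, y) = 3*y**2 - 12*y + 12; vanishes at y ∈ {2}. (1, 2): f_x = -3 ≠ 0.
  x = 2: f_y(2, y) = 3*y**2 - 14*y + 16; vanishes at y ∈ {2}. (2, 2): f_x = -12 ≠ 0.
  x = 3: f_y(3, y) = 3*y**2 - 16*y + 20; vanishes at y ∈ {2}. (3, 2): f_x = -27 ≠ 0.
  x = 4: f_y(4, y) = 3*y**2 - 18*y + 24; vanishes at y ∈ {2, 4}. (4, 2): f_x = -48 ≠ 0; (4, 4): f_x = -52 ≠ 0.
Only singular point on the grid: (0, 2).
Classify: substitute x = 0 + u, y = 2 + v and expand: f = -u**3 - u*v**2 + v**3 + v**2.
No constant or linear terms (consistent with a singular point). Quadratic part: v**2. Cubic part: -u**3 - u*v**2 + v**3.
The quadratic part v**2 is a perfect square, so there is a single (double) tangent line v = 0, i.e. y = 2. Restricting the cubic part to that line (v = 0) leaves -u**3 ≠ 0, so f is not divisible by v and the branch is v² ≈ u**3 to lowest order — this is a cusp.
Classification: cusp.


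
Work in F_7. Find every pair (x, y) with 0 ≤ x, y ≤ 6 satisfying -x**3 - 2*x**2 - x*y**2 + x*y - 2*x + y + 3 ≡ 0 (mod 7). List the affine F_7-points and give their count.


Affine F_7-points: {(0, 4), (3, 3), (5, 0), (5, 4)}; count = 4.

For each of the 49 pairs (x, y) ∈ F_7², evaluate f(x, y) mod 7. Record the zeros.
  x = 0: [0↦3, 1↦4, 2↦5, 3↦6, 4↦0, 5↦1, 6↦2]  zeros at y ∈ {4}
  x = 1: [0↦5, 1↦6, 2↦5, 3↦2, 4↦4, 5↦4, 6↦2]  zeros at y ∈ ∅
  x = 2: [0↦4, 1↦5, 2↦2, 3↦2, 4↦5, 5↦4, 6↦6]  zeros at y ∈ ∅
  x = 3: [0↦1, 1↦2, 2↦4, 3↦0, 4↦4, 5↦2, 6↦1]  zeros at y ∈ {3}
  x = 4: [0↦4, 1↦5, 2↦5, 3↦4, 4↦2, 5↦6, 6↦2]  zeros at y ∈ ∅
  x = 5: [0↦0, 1↦1, 2↦6, 3↦1, 4↦0, 5↦3, 6↦3]  zeros at y ∈ {0, 4}
  x = 6: [0↦4, 1↦5, 2↦1, 3↦6, 4↦6, 5↦1, 6↦5]  zeros at y ∈ ∅
Collecting zeros: affine points = {(0, 4), (3, 3), (5, 0), (5, 4)}.
Total count |C(F_7)_aff| = 4.


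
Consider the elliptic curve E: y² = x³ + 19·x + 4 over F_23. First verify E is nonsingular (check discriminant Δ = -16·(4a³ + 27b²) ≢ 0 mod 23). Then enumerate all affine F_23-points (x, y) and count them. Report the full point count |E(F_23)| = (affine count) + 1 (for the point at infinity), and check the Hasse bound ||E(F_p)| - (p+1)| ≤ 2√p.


Affine points = {(0, 2), (0, 21), (1, 1), (1, 22), (2, 2), (2, 21), (4, 11), (4, 12), (6, 9), (6, 14), (8, 1), (8, 22), (11, 7), (11, 16), (14, 1), (14, 22), (19, 5), (19, 18), (20, 9), (20, 14), (21, 2), (21, 21)}; affine count = 22; |E(F_23)| = 23.

Discriminant check: Δ ∝ 4a³ + 27b² = 4·19³ + 27·4² = 4·6859 + 27·16 ≡ 15 (mod 23). Nonzero ⇒ E is nonsingular.
For each x ∈ F_23, compute rhs = x³ + 19·x + 4 mod 23, then count y ∈ F_23 with y² ≡ rhs.
  x = 0: rhs = 4, matching y values: 2, 21 (2 points).
  x = 1: rhs = 1, matching y values: 1, 22 (2 points).
  x = 2: rhs = 4, matching y values: 2, 21 (2 points).
  x = 3: rhs = 19, matching y values: none (0 points).
  x = 4: rhs = 6, matching y values: 11, 12 (2 points).
  x = 5: rhs = 17, matching y values: none (0 points).
  x = 6: rhs = 12, matching y values: 9, 14 (2 points).
  x = 7: rhs = 20, matching y values: none (0 points).
  x = 8: rhs = 1, matching y values: 1, 22 (2 points).
  x = 9: rhs = 7, matching y values: none (0 points).
  x = 10: rhs = 21, matching y values: none (0 points).
  x = 11: rhs = 3, matching y values: 7, 16 (2 points).
  x = 12: rhs = 5, matching y values: none (0 points).
  x = 13: rhs = 10, matching y values: none (0 points).
  x = 14: rhs = 1, matching y values: 1, 22 (2 points).
  x = 15: rhs = 7, matching y values: none (0 points).
  x = 16: rhs = 11, matching y values: none (0 points).
  x = 17: rhs = 19, matching y values: none (0 points).
  x = 18: rhs = 14, matching y values: none (0 points).
  x = 19: rhs = 2, matching y values: 5, 18 (2 points).
  x = 20: rhs = 12, matching y values: 9, 14 (2 points).
  x = 21: rhs = 4, matching y values: 2, 21 (2 points).
  x = 22: rhs = 7, matching y values: none (0 points).
Total affine count: 22.
Full point count |E(F_23)| = 22 + 1 = 23.
Hasse bound: |23 − (23+1)| = |-1| = 1 ≤ 2√23 ≈ 9.5917 ✓.


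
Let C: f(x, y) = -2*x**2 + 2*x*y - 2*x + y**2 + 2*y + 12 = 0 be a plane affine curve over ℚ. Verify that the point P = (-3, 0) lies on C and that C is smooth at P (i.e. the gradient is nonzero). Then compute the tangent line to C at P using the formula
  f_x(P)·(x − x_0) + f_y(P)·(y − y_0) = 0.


Tangent line at P: 10*x - 4*y + 30 = 0.

Step 1: f(-3, 0) = 0, so P lies on C.
Step 2: partial derivatives
  f_x(x, y) = -4*x + 2*y - 2, f_y(x, y) = 2*x + 2*y + 2.
  f_x(P) = 10, f_y(P) = -4 (gradient nonzero, so P is smooth).
Step 3: tangent line at P: 10·(x − -3) + -4·(y − 0) = 0.
Expanding: 10*x - 4*y + 30 = 0.


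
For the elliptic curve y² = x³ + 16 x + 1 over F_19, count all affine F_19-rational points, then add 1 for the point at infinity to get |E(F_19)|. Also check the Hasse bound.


Affine points = {(0, 1), (0, 18), (3, 0), (5, 4), (5, 15), (6, 3), (6, 16), (7, 0), (9, 0), (11, 8), (11, 11), (14, 9), (14, 10), (15, 5), (15, 14)}; affine count = 15; |E(F_19)| = 16.

Discriminant check: Δ ∝ 4a³ + 27b² = 4·16³ + 27·1² = 4·4096 + 27·1 ≡ 14 (mod 19). Nonzero ⇒ E is nonsingular.
For each x ∈ F_19, compute rhs = x³ + 16·x + 1 mod 19, then count y ∈ F_19 with y² ≡ rhs.
  x = 0: rhs = 1, matching y values: 1, 18 (2 points).
  x = 1: rhs = 18, matching y values: none (0 points).
  x = 2: rhs = 3, matching y values: none (0 points).
  x = 3: rhs = 0, matching y values: 0 (1 points).
  x = 4: rhs = 15, matching y values: none (0 points).
  x = 5: rhs = 16, matching y values: 4, 15 (2 points).
  x = 6: rhs = 9, matching y values: 3, 16 (2 points).
  x = 7: rhs = 0, matching y values: 0 (1 points).
  x = 8: rhs = 14, matching y values: none (0 points).
  x = 9: rhs = 0, matching y values: 0 (1 points).
  x = 10: rhs = 2, matching y values: none (0 points).
  x = 11: rhs = 7, matching y values: 8, 11 (2 points).
  x = 12: rhs = 2, matching y values: none (0 points).
  x = 13: rhs = 12, matching y values: none (0 points).
  x = 14: rhs = 5, matching y values: 9, 10 (2 points).
  x = 15: rhs = 6, matching y values: 5, 14 (2 points).
  x = 16: rhs = 2, matching y values: none (0 points).
  x = 17: rhs = 18, matching y values: none (0 points).
  x = 18: rhs = 3, matching y values: none (0 points).
Total affine count: 15.
Full point count |E(F_19)| = 15 + 1 = 16.
Hasse bound: |16 − (19+1)| = |-4| = 4 ≤ 2√19 ≈ 8.7178 ✓.


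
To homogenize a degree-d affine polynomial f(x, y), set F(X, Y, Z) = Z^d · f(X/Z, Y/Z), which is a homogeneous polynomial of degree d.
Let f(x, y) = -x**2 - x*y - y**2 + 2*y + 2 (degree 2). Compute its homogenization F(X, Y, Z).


F(X, Y, Z) = -X**2 - X*Y - Y**2 + 2*Y*Z + 2*Z**2

deg(f) = 2.
Substitute x = X/Z, y = Y/Z into f, then multiply by Z^2.
  monomial -1·x^2·y^0 ↦ -1·X^2·Y^0·Z^0.
  monomial -1·x^1·y^1 ↦ -1·X^1·Y^1·Z^0.
  monomial -1·x^0·y^2 ↦ -1·X^0·Y^2·Z^0.
  monomial 2·x^0·y^1 ↦ 2·X^0·Y^1·Z^1.
  monomial 2·x^0·y^0 ↦ 2·X^0·Y^0·Z^2.
Collecting: F(X, Y, Z) = -X**2 - X*Y - Y**2 + 2*Y*Z + 2*Z**2.


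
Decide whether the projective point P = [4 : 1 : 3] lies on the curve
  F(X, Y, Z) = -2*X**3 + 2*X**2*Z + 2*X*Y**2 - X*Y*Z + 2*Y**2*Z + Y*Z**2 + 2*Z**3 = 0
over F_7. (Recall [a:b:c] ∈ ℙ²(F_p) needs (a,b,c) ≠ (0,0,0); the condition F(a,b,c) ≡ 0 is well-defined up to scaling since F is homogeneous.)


F(4,1,3) ≡ 5 (mod 7); P is NOT on the curve.

Evaluate F(4, 1, 3) term-by-term (mod 7).
  -2*X**3 ↦ -2·64·1·1 = -128
  2*X**2*Z ↦ 2·16·1·3 = 96
  2*X*Y**2 ↦ 2·4·1·1 = 8
  -X*Y*Z ↦ -1·4·1·3 = -12
  2*Y**2*Z ↦ 2·1·1·3 = 6
  Y*Z**2 ↦ 1·1·1·9 = 9
  2*Z**3 ↦ 2·1·1·27 = 54
Sum: F(4, 1, 3) = (-128) + (96) + (8) + (-12) + (6) + (9) + (54) = 33.
Reducing mod 7: 33 ≡ 5 (mod 7).
Since F(a, b, c) ≡ 5 ≠ 0 (mod 7), P does NOT lie on the curve.


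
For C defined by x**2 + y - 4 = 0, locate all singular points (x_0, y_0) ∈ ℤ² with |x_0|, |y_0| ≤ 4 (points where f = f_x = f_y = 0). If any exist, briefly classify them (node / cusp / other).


No singular points in the scanned grid; C is smooth there.

Compute partial derivatives:
  f_x = 2*x.
  f_y = 1.
f_y = 1 is a nonzero constant, so f_y never vanishes: no point (x, y) can satisfy f = f_x = f_y = 0. In particular no (x, y) ∈ {−4, ..., 4}² is singular; the curve is smooth.


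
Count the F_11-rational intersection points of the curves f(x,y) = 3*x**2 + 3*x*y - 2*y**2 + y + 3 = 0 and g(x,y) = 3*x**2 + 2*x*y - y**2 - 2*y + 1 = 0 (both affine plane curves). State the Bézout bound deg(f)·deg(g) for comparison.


Common zeros: ∅; count = 0; Bézout bound = 4.

deg(f) = 2, deg(g) = 2, so Bézout bound = 4.
Scan x ∈ F_11. For each x, list the y ∈ F_11 with f(x, y) ≡ 0 and those with g(x, y) ≡ 0 (mod 11); the common zeros in that column are the intersection.
  x = 0: f ≡ 0 at y ∈ {7, 10}; g ≡ 0 at y ∈ ∅; common: ∅.
  x = 1: f ≡ 0 at y ∈ {3, 10}; g ≡ 0 at y ∈ {2, 9}; common: ∅.
  x = 2: f ≡ 0 at y ∈ {4, 5}; g ≡ 0 at y ∈ {6, 7}; common: ∅.
  x = 3: f ≡ 0 at y ∈ ∅; g ≡ 0 at y ∈ ∅; common: ∅.
  x = 4: f ≡ 0 at y ∈ {5, 7}; g ≡ 0 at y ∈ {8, 9}; common: ∅.
  x = 5: f ≡ 0 at y ∈ {4}; g ≡ 0 at y ∈ {2, 6}; common: ∅.
  x = 6: f ≡ 0 at y ∈ ∅; g ≡ 0 at y ∈ ∅; common: ∅.
  x = 7: f ≡ 0 at y ∈ {3, 8}; g ≡ 0 at y ∈ ∅; common: ∅.
  x = 8: f ≡ 0 at y ∈ ∅; g ≡ 0 at y ∈ {7}; common: ∅.
  x = 9: f ≡ 0 at y ∈ ∅; g ≡ 0 at y ∈ {8}; common: ∅.
  x = 10: f ≡ 0 at y ∈ ∅; g ≡ 0 at y ∈ ∅; common: ∅.
Collecting: common zeros = ∅, so the count is 0.
Comparison with the Bézout bound: 0 ≤ 4 = deg(f)·deg(g), as expected for curves with no common component (the affine F_11-count falls short of the bound because intersections may lie at infinity, over extension fields, or carry multiplicity).


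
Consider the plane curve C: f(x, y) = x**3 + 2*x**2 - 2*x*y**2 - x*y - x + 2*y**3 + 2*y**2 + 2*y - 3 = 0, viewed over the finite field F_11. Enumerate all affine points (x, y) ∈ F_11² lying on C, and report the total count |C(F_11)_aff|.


Affine F_11-points: {(0, 4), (2, 0), (2, 1), (3, 4), (4, 2), (5, 7), (6, 3), (6, 4), (6, 9), (8, 3), (9, 1), (9, 6), (10, 7)}; count = 13.

For each of the 121 pairs (x, y) ∈ F_11², evaluate f(x, y) mod 11. Record the zeros.
  x = 0: [0↦8, 1↦3, 2↦3, 3↦9, 4↦0, 5↦10, 6↦7, 7↦3, 8↦10, 9↦7, 10↦6]  zeros at y ∈ {4}
  x = 1: [0↦10, 1↦2, 2↦6, 3↦1, 4↦10, 5↦1, 6↦8, 7↦10, 8↦8, 9↦3, 10↦7]  zeros at y ∈ ∅
  x = 2: [0↦0, 1↦0, 2↦8, 3↦3, 4↦8, 5↦2, 6↦8, 7↦5, 8↦5, 9↦9, 10↦7]  zeros at y ∈ {0, 1}
  x = 3: [0↦6, 1↦3, 2↦4, 3↦10, 4↦0, 5↦8, 6↦2, 7↦5, 8↦7, 9↦9, 10↦1]  zeros at y ∈ {4}
  x = 4: [0↦1, 1↦6, 2↦0, 3↦6, 4↦3, 5↦3, 6↦7, 7↦5, 8↦9, 9↦9, 10↦6]  zeros at y ∈ {2}
  x = 5: [0↦2, 1↦4, 2↦2, 3↦8, 4↦1, 5↦4, 6↦7, 7↦0, 8↦6, 9↦4, 10↦6]  zeros at y ∈ {7}
  x = 6: [0↦4, 1↦3, 2↦5, 3↦0, 4↦0, 5↦6, 6↦8, 7↦7, 8↦4, 9↦0, 10↦7]  zeros at y ∈ {3, 4, 9}
  x = 7: [0↦2, 1↦9, 2↦4, 3↦10, 4↦6, 5↦4, 6↦5, 7↦10, 8↦9, 9↦3, 10↦4]  zeros at y ∈ ∅
  x = 8: [0↦2, 1↦6, 2↦5, 3↦0, 4↦3, 5↦4, 6↦4, 7↦4, 8↦5, 9↦8, 10↦3]  zeros at y ∈ {3}
  x = 9: [0↦10, 1↦0, 2↦3, 3↦9, 4↦8, 5↦1, 6↦0, 7↦6, 8↦9, 9↦10, 10↦10]  zeros at y ∈ {1, 6}
  x = 10: [0↦10, 1↦8, 2↦4, 3↦10, 4↦5, 5↦1, 6↦10, 7↦0, 8↦5, 9↦4, 10↦9]  zeros at y ∈ {7}
Collecting zeros: affine points = {(0, 4), (2, 0), (2, 1), (3, 4), (4, 2), (5, 7), (6, 3), (6, 4), (6, 9), (8, 3), (9, 1), (9, 6), (10, 7)}.
Total count |C(F_11)_aff| = 13.


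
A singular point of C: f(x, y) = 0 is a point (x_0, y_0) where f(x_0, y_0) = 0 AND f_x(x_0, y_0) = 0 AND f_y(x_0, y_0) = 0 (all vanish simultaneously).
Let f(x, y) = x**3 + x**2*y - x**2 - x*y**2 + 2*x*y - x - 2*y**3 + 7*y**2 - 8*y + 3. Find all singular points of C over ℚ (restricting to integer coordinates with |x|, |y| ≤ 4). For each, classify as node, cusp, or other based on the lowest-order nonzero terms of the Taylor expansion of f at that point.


Singular points: {(0, 1)}; classification: cusp.

Compute partial derivatives:
  f_x = 3*x**2 + 2*x*y - 2*x - y**2 + 2*y - 1.
  f_y = x**2 - 2*x*y + 2*x - 6*y**2 + 14*y - 8.
Scan x_0 ∈ {−4, ..., 4}. For each x_0, f_y(x_0, y) is a polynomial in y; find its integer roots y ∈ {−4, ..., 4}, then test f_x and f at those candidates.
  x = -4: f_y(-4, y) = -6*y**2 + 22*y; vanishes at y ∈ {0}. (-4, 0): f_x = 55 ≠ 0.
  x = -3: f_y(-3, y) = -6*y**2 + 20*y - 5; no integer root y with |y| ≤ 4.
  x = -2: f_y(-2, y) = -6*y**2 + 18*y - 8; no integer root y with |y| ≤ 4.
  x = -1: f_y(-1, y) = -6*y**2 + 16*y - 9; no integer root y with |y| ≤ 4.
  x = 0: f_y(0, y) = -6*y**2 + 14*y - 8; vanishes at y ∈ {1}. (0, 1): f_x = 0, f = 0 — SINGULAR.
  x = 1: f_y(1, y) = -6*y**2 + 12*y - 5; no integer root y with |y| ≤ 4.
  x = 2: f_y(2, y) = -6*y**2 + 10*y; vanishes at y ∈ {0}. (2, 0): f_x = 7 ≠ 0.
  x = 3: f_y(3, y) = -6*y**2 + 8*y + 7; no integer root y with |y| ≤ 4.
  x = 4: f_y(4, y) = -6*y**2 + 6*y + 16; no integer root y with |y| ≤ 4.
Only singular point on the grid: (0, 1).
Classify: substitute x = 0 + u, y = 1 + v and expand: f = u**3 + u**2*v - u*v**2 - 2*v**3 + v**2.
No constant or linear terms (consistent with a singular point). Quadratic part: v**2. Cubic part: u**3 + u**2*v - u*v**2 - 2*v**3.
The quadratic part v**2 is a perfect square, so there is a single (double) tangent line v = 0, i.e. y = 1. Restricting the cubic part to that line (v = 0) leaves u**3 ≠ 0, so f is not divisible by v and the branch is v² ≈ -u**3 to lowest order — this is a cusp.
Classification: cusp.


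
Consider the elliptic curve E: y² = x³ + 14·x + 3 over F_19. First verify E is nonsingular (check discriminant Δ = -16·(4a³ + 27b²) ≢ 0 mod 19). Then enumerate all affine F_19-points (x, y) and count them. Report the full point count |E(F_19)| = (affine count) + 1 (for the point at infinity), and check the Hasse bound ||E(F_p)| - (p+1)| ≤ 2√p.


Affine points = {(2, 1), (2, 18), (4, 3), (4, 16), (7, 8), (7, 11), (8, 0), (11, 5), (11, 14), (13, 8), (13, 11), (14, 6), (14, 13), (15, 4), (15, 15), (17, 9), (17, 10), (18, 8), (18, 11)}; affine count = 19; |E(F_19)| = 20.

Discriminant check: Δ ∝ 4a³ + 27b² = 4·14³ + 27·3² = 4·2744 + 27·9 ≡ 9 (mod 19). Nonzero ⇒ E is nonsingular.
For each x ∈ F_19, compute rhs = x³ + 14·x + 3 mod 19, then count y ∈ F_19 with y² ≡ rhs.
  x = 0: rhs = 3, matching y values: none (0 points).
  x = 1: rhs = 18, matching y values: none (0 points).
  x = 2: rhs = 1, matching y values: 1, 18 (2 points).
  x = 3: rhs = 15, matching y values: none (0 points).
  x = 4: rhs = 9, matching y values: 3, 16 (2 points).
  x = 5: rhs = 8, matching y values: none (0 points).
  x = 6: rhs = 18, matching y values: none (0 points).
  x = 7: rhs = 7, matching y values: 8, 11 (2 points).
  x = 8: rhs = 0, matching y values: 0 (1 points).
  x = 9: rhs = 3, matching y values: none (0 points).
  x = 10: rhs = 3, matching y values: none (0 points).
  x = 11: rhs = 6, matching y values: 5, 14 (2 points).
  x = 12: rhs = 18, matching y values: none (0 points).
  x = 13: rhs = 7, matching y values: 8, 11 (2 points).
  x = 14: rhs = 17, matching y values: 6, 13 (2 points).
  x = 15: rhs = 16, matching y values: 4, 15 (2 points).
  x = 16: rhs = 10, matching y values: none (0 points).
  x = 17: rhs = 5, matching y values: 9, 10 (2 points).
  x = 18: rhs = 7, matching y values: 8, 11 (2 points).
Total affine count: 19.
Full point count |E(F_19)| = 19 + 1 = 20.
Hasse bound: |20 − (19+1)| = |0| = 0 ≤ 2√19 ≈ 8.7178 ✓.


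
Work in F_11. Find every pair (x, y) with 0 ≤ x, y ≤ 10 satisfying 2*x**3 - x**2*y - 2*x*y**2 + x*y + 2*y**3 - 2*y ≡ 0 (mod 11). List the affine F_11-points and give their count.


Affine F_11-points: {(0, 0), (0, 1), (0, 10), (1, 1), (1, 10), (2, 3), (4, 8), (4, 10), (5, 1), (7, 8), (9, 2), (9, 9)}; count = 12.

For each of the 121 pairs (x, y) ∈ F_11², evaluate f(x, y) mod 11. Record the zeros.
  x = 0: [0↦0, 1↦0, 2↦1, 3↦4, 4↦10, 5↦9, 6↦2, 7↦1, 8↦7, 9↦10, 10↦0]  zeros at y ∈ {0, 1, 10}
  x = 1: [0↦2, 1↦0, 2↦6, 3↦10, 4↦2, 5↦5, 6↦9, 7↦4, 8↦2, 9↦4, 10↦0]  zeros at y ∈ {1, 10}
  x = 2: [0↦5, 1↦10, 2↦8, 3↦0, 4↦9, 5↦3, 6↦5, 7↦5, 8↦4, 9↦3, 10↦3]  zeros at y ∈ {3}
  x = 3: [0↦10, 1↦9, 2↦8, 3↦8, 4↦10, 5↦4, 6↦2, 7↦5, 8↦3, 9↦8, 10↦10]  zeros at y ∈ ∅
  x = 4: [0↦7, 1↦9, 2↦7, 3↦2, 4↦6, 5↦9, 6↦1, 7↦5, 8↦0, 9↦9, 10↦0]  zeros at y ∈ {8, 10}
  x = 5: [0↦8, 1↦0, 2↦6, 3↦5, 4↦9, 5↦8, 6↦3, 7↦6, 8↦7, 9↦7, 10↦7]  zeros at y ∈ {1}
  x = 6: [0↦3, 1↦5, 2↦6, 3↦7, 4↦9, 5↦2, 6↦9, 7↦9, 8↦3, 9↦3, 10↦10]  zeros at y ∈ ∅
  x = 7: [0↦4, 1↦3, 2↦8, 3↦9, 4↦7, 5↦3, 6↦9, 7↦4, 8↦0, 9↦9, 10↦10]  zeros at y ∈ {8}
  x = 8: [0↦1, 1↦6, 2↦2, 3↦1, 4↦4, 5↦1, 6↦4, 7↦3, 8↦10, 9↦4, 10↦8]  zeros at y ∈ ∅
  x = 9: [0↦6, 1↦4, 2↦0, 3↦6, 4↦1, 5↦8, 6↦6, 7↦7, 8↦1, 9↦0, 10↦5]  zeros at y ∈ {2, 9}
  x = 10: [0↦9, 1↦9, 2↦3, 3↦3, 4↦10, 5↦3, 6↦5, 7↦6, 8↦7, 9↦9, 10↦2]  zeros at y ∈ ∅
Collecting zeros: affine points = {(0, 0), (0, 1), (0, 10), (1, 1), (1, 10), (2, 3), (4, 8), (4, 10), (5, 1), (7, 8), (9, 2), (9, 9)}.
Total count |C(F_11)_aff| = 12.


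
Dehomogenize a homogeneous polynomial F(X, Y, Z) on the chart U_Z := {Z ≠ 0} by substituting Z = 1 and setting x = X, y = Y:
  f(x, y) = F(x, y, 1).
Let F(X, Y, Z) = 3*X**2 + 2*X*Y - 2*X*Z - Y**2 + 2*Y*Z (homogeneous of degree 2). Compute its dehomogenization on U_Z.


f(x, y) = 3*x**2 + 2*x*y - 2*x - y**2 + 2*y

On U_Z we set Z = 1. Each monomial c·X^i·Y^j·Z^k in F becomes c·x^i·y^j·1^k = c·x^i·y^j.
Substituting Z = 1: F(X, Y, 1) = 3*x**2 + 2*x*y - 2*x - y**2 + 2*y.
Note: deg(f) ≤ deg(F) = 2; strict inequality happens when F is divisible by Z (lost terms).


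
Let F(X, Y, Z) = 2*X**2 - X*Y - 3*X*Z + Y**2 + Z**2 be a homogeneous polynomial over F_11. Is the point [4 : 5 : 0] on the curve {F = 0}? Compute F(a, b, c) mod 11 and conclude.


F(4,5,0) ≡ 4 (mod 11); P is NOT on the curve.

Evaluate F(4, 5, 0) term-by-term (mod 11).
  2*X**2 ↦ 2·16·1·1 = 32
  -X*Y ↦ -1·4·5·1 = -20
  -3*X*Z ↦ -3·4·1·0 = 0
  Y**2 ↦ 1·1·25·1 = 25
  Z**2 ↦ 1·1·1·0 = 0
Sum: F(4, 5, 0) = (32) + (-20) + (0) + (25) + (0) = 37.
Reducing mod 11: 37 ≡ 4 (mod 11).
Since F(a, b, c) ≡ 4 ≠ 0 (mod 11), P does NOT lie on the curve.


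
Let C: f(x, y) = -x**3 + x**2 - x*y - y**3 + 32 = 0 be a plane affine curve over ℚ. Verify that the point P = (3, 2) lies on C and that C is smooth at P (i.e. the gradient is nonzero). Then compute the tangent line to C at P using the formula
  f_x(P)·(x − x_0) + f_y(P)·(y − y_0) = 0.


Tangent line at P: -23*x - 15*y + 99 = 0.

Step 1: f(3, 2) = 0, so P lies on C.
Step 2: partial derivatives
  f_x(x, y) = -3*x**2 + 2*x - y, f_y(x, y) = -x - 3*y**2.
  f_x(P) = -23, f_y(P) = -15 (gradient nonzero, so P is smooth).
Step 3: tangent line at P: -23·(x − 3) + -15·(y − 2) = 0.
Expanding: -23*x - 15*y + 99 = 0.


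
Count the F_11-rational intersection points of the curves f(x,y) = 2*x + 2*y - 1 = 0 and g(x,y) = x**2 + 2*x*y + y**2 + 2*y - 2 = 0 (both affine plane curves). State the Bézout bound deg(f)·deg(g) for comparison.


Common zeros: {(1, 5)}; count = 1; Bézout bound = 2.

deg(f) = 1, deg(g) = 2, so Bézout bound = 2.
Scan x ∈ F_11. For each x, list the y ∈ F_11 with f(x, y) ≡ 0 and those with g(x, y) ≡ 0 (mod 11); the common zeros in that column are the intersection.
  x = 0: f ≡ 0 at y ∈ {6}; g ≡ 0 at y ∈ {4, 5}; common: ∅.
  x = 1: f ≡ 0 at y ∈ {5}; g ≡ 0 at y ∈ {2, 5}; common: {5}.
  x = 2: f ≡ 0 at y ∈ {4}; g ≡ 0 at y ∈ ∅; common: ∅.
  x = 3: f ≡ 0 at y ∈ {3}; g ≡ 0 at y ∈ {4, 10}; common: ∅.
  x = 4: f ≡ 0 at y ∈ {2}; g ≡ 0 at y ∈ {6}; common: ∅.
  x = 5: f ≡ 0 at y ∈ {1}; g ≡ 0 at y ∈ ∅; common: ∅.
  x = 6: f ≡ 0 at y ∈ {0}; g ≡ 0 at y ∈ {2, 6}; common: ∅.
  x = 7: f ≡ 0 at y ∈ {10}; g ≡ 0 at y ∈ ∅; common: ∅.
  x = 8: f ≡ 0 at y ∈ {9}; g ≡ 0 at y ∈ ∅; common: ∅.
  x = 9: f ≡ 0 at y ∈ {8}; g ≡ 0 at y ∈ ∅; common: ∅.
  x = 10: f ≡ 0 at y ∈ {7}; g ≡ 0 at y ∈ {1, 10}; common: ∅.
Collecting: common zeros = {(1, 5)}, so the count is 1.
Comparison with the Bézout bound: 1 ≤ 2 = deg(f)·deg(g), as expected for curves with no common component (the affine F_11-count falls short of the bound because intersections may lie at infinity, over extension fields, or carry multiplicity).


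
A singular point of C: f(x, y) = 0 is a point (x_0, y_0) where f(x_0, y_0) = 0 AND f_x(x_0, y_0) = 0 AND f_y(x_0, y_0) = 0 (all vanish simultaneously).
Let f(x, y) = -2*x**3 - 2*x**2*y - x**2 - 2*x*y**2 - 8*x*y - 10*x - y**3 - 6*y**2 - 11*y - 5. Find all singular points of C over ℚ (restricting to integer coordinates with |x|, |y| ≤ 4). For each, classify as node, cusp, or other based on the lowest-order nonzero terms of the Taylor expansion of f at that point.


Singular points: {(1, -3)}; classification: node.

Compute partial derivatives:
  f_x = -6*x**2 - 4*x*y - 2*x - 2*y**2 - 8*y - 10.
  f_y = -2*x**2 - 4*x*y - 8*x - 3*y**2 - 12*y - 11.
Scan x_0 ∈ {−4, ..., 4}. For each x_0, f_y(x_0, y) is a polynomial in y; find its integer roots y ∈ {−4, ..., 4}, then test f_x and f at those candidates.
  x = -4: f_y(-4, y) = -3*y**2 + 4*y - 11; no integer root y with |y| ≤ 4.
  x = -3: f_y(-3, y) = -3*y**2 - 5; no integer root y with |y| ≤ 4.
  x = -2: f_y(-2, y) = -3*y**2 - 4*y - 3; no integer root y with |y| ≤ 4.
  x = -1: f_y(-1, y) = -3*y**2 - 8*y - 5; vanishes at y ∈ {-1}. (-1, -1): f_x = -12 ≠ 0.
  x = 0: f_y(0, y) = -3*y**2 - 12*y - 11; no integer root y with |y| ≤ 4.
  x = 1: f_y(1, y) = -3*y**2 - 16*y - 21; vanishes at y ∈ {-3}. (1, -3): f_x = 0, f = 0 — SINGULAR.
  x = 2: f_y(2, y) = -3*y**2 - 20*y - 35; no integer root y with |y| ≤ 4.
  x = 3: f_y(3, y) = -3*y**2 - 24*y - 53; no integer root y with |y| ≤ 4.
  x = 4: f_y(4, y) = -3*y**2 - 28*y - 75; no integer root y with |y| ≤ 4.
Only singular point on the grid: (1, -3).
Classify: substitute x = 1 + u, y = -3 + v and expand: f = -2*u**3 - 2*u**2*v - u**2 - 2*u*v**2 - v**3 + v**2.
No constant or linear terms (consistent with a singular point). Quadratic part: -u**2 + v**2. Cubic part: -2*u**3 - 2*u**2*v - 2*u*v**2 - v**3.
The quadratic part v**2 - u**2 = (v − u)(v + u) splits into two distinct linear factors, so there are two distinct tangent lines y − -3 = ±(x − 1) — this is a node (ordinary double point).
Classification: node.


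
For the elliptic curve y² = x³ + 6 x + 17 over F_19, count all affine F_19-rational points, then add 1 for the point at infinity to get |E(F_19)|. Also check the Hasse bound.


Affine points = {(0, 6), (0, 13), (1, 9), (1, 10), (3, 9), (3, 10), (5, 1), (5, 18), (8, 8), (8, 11), (15, 9), (15, 10), (17, 4), (17, 15)}; affine count = 14; |E(F_19)| = 15.

Discriminant check: Δ ∝ 4a³ + 27b² = 4·6³ + 27·17² = 4·216 + 27·289 ≡ 3 (mod 19). Nonzero ⇒ E is nonsingular.
For each x ∈ F_19, compute rhs = x³ + 6·x + 17 mod 19, then count y ∈ F_19 with y² ≡ rhs.
  x = 0: rhs = 17, matching y values: 6, 13 (2 points).
  x = 1: rhs = 5, matching y values: 9, 10 (2 points).
  x = 2: rhs = 18, matching y values: none (0 points).
  x = 3: rhs = 5, matching y values: 9, 10 (2 points).
  x = 4: rhs = 10, matching y values: none (0 points).
  x = 5: rhs = 1, matching y values: 1, 18 (2 points).
  x = 6: rhs = 3, matching y values: none (0 points).
  x = 7: rhs = 3, matching y values: none (0 points).
  x = 8: rhs = 7, matching y values: 8, 11 (2 points).
  x = 9: rhs = 2, matching y values: none (0 points).
  x = 10: rhs = 13, matching y values: none (0 points).
  x = 11: rhs = 8, matching y values: none (0 points).
  x = 12: rhs = 12, matching y values: none (0 points).
  x = 13: rhs = 12, matching y values: none (0 points).
  x = 14: rhs = 14, matching y values: none (0 points).
  x = 15: rhs = 5, matching y values: 9, 10 (2 points).
  x = 16: rhs = 10, matching y values: none (0 points).
  x = 17: rhs = 16, matching y values: 4, 15 (2 points).
  x = 18: rhs = 10, matching y values: none (0 points).
Total affine count: 14.
Full point count |E(F_19)| = 14 + 1 = 15.
Hasse bound: |15 − (19+1)| = |-5| = 5 ≤ 2√19 ≈ 8.7178 ✓.


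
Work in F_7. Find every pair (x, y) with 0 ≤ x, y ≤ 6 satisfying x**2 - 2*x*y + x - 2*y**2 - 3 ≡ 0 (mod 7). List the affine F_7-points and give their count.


Affine F_7-points: {(0, 3), (0, 4), (4, 1), (4, 2), (5, 3), (5, 6), (6, 2), (6, 6)}; count = 8.

For each of the 49 pairs (x, y) ∈ F_7², evaluate f(x, y) mod 7. Record the zeros.
  x = 0: [0↦4, 1↦2, 2↦3, 3↦0, 4↦0, 5↦3, 6↦2]  zeros at y ∈ {3, 4}
  x = 1: [0↦6, 1↦2, 2↦1, 3↦3, 4↦1, 5↦2, 6↦6]  zeros at y ∈ ∅
  x = 2: [0↦3, 1↦4, 2↦1, 3↦1, 4↦4, 5↦3, 6↦5]  zeros at y ∈ ∅
  x = 3: [0↦2, 1↦1, 2↦3, 3↦1, 4↦2, 5↦6, 6↦6]  zeros at y ∈ ∅
  x = 4: [0↦3, 1↦0, 2↦0, 3↦3, 4↦2, 5↦4, 6↦2]  zeros at y ∈ {1, 2}
  x = 5: [0↦6, 1↦1, 2↦6, 3↦0, 4↦4, 5↦4, 6↦0]  zeros at y ∈ {3, 6}
  x = 6: [0↦4, 1↦4, 2↦0, 3↦6, 4↦1, 5↦6, 6↦0]  zeros at y ∈ {2, 6}
Collecting zeros: affine points = {(0, 3), (0, 4), (4, 1), (4, 2), (5, 3), (5, 6), (6, 2), (6, 6)}.
Total count |C(F_7)_aff| = 8.


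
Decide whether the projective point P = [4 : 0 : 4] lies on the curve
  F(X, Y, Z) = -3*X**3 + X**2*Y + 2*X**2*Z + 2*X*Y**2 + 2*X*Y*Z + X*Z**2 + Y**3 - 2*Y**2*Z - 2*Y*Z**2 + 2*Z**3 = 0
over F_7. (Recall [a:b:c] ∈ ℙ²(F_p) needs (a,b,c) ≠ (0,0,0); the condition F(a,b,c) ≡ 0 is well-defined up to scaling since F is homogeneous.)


F(4,0,4) ≡ 2 (mod 7); P is NOT on the curve.

Evaluate F(4, 0, 4) term-by-term (mod 7).
  -3*X**3 ↦ -3·64·1·1 = -192
  X**2*Y ↦ 1·16·0·1 = 0
  2*X**2*Z ↦ 2·16·1·4 = 128
  2*X*Y**2 ↦ 2·4·0·1 = 0
  2*X*Y*Z ↦ 2·4·0·4 = 0
  X*Z**2 ↦ 1·4·1·16 = 64
  Y**3 ↦ 1·1·0·1 = 0
  -2*Y**2*Z ↦ -2·1·0·4 = 0
  -2*Y*Z**2 ↦ -2·1·0·16 = 0
  2*Z**3 ↦ 2·1·1·64 = 128
Sum: F(4, 0, 4) = (-192) + (0) + (128) + (0) + (0) + (64) + (0) + (0) + (0) + (128) = 128.
Reducing mod 7: 128 ≡ 2 (mod 7).
Since F(a, b, c) ≡ 2 ≠ 0 (mod 7), P does NOT lie on the curve.
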